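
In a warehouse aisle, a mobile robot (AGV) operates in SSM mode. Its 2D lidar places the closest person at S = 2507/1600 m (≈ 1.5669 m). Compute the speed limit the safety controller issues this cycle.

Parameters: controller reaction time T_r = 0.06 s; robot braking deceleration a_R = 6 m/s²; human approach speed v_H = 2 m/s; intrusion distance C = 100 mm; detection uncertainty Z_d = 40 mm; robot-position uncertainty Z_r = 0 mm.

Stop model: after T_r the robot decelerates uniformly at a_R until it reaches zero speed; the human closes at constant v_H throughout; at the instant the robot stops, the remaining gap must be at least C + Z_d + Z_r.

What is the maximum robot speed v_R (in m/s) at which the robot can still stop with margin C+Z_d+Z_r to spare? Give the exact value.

quadratic (1/12)·v² + (59/150)·v + (-2091/1600) = 0
  disc = (59/150)² − 4·(1/12)·(-2091/1600) = 212521/360000 ; √disc = 461/600
  v_R = (−(59/150) + 461/600) / (2·(1/12)) = 9/4 m/s
check:
T_s = v_R/a_R = (9/4)/6 = 0.3750 s
reaction-phase robot travel = 2.2500·0.0600 = 0.1350 m
braking distance = 2.2500²/(2·6.0000) = 0.4219 m
human over T_r+T_s: 2.0000·(0.0600+0.3750) = 0.8700 m
C+Z_d+Z_r = 0.1000+0.0400+0.0000 = 0.1400 m
sum ≈ 0.1350+0.4219+0.8700+0.1400 ≈ 1.5669 m = S ✓

v_R_max = 9/4 m/s = 2.2500 m/s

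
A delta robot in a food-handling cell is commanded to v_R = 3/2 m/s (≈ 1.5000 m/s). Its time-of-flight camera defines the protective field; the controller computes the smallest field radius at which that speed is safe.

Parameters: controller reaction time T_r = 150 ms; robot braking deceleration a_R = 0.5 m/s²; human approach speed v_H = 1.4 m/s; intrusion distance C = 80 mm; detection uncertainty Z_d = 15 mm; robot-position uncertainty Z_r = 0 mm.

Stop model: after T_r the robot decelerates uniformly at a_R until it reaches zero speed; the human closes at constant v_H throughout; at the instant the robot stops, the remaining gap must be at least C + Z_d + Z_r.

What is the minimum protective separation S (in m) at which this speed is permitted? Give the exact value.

T_s = v_R/a_R = (3/2)/(1/2) = 3.0000 s
robot in T_r: 1.5000·0.1500 = 0.2250 m
robot covers 1.5000·3.0000 − ½·0.5000·3.0000² = 2.2500 m while stopping
human over T_r+T_s: 1.4000·(0.1500+3.0000) = 4.4100 m
margins: 0.0800+0.0150+0.0000 = 0.0950 m
S_min ≈ 0.2250+2.2500+4.4100+0.0950  ⇒  S_min = 349/50 m

S_min = 349/50 m = 6.9800 m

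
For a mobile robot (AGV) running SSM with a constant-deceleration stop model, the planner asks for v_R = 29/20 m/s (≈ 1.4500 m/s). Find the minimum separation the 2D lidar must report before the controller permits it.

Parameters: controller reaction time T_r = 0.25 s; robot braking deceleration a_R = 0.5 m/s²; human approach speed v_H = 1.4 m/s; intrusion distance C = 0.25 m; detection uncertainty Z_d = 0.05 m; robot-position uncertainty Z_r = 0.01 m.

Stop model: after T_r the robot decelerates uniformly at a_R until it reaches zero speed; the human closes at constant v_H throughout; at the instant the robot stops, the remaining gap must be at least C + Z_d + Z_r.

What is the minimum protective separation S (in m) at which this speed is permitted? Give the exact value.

T_s = v_R/a_R = (29/20)/(1/2) = 2.9000 s
robot in T_r: 1.4500·0.2500 = 0.3625 m
robot under decel: 1.4500²/(2·0.5000) = 2.1025 m
person approaches 1.4000·(0.2500+2.9000) = 4.4100 m
residual clearance needed = 0.2500+0.0500+0.0100 = 0.3100 m
S_min ≈ 0.3625+2.1025+4.4100+0.3100  ⇒  S_min = 1437/200 m

S_min = 1437/200 m = 7.1850 m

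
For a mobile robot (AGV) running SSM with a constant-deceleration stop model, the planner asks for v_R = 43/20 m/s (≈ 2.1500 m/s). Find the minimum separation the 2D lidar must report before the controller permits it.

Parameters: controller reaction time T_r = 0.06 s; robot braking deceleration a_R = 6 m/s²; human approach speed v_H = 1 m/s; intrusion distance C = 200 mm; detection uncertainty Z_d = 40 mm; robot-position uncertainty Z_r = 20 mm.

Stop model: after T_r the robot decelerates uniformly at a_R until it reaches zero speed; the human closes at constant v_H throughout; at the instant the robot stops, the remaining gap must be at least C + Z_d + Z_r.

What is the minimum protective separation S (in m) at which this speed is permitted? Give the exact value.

braking lasts T_s = (43/20)/6 = 0.3583 s
robot in T_r: 2.1500·0.0600 = 0.1290 m
robot under decel: 2.1500²/(2·6.0000) = 0.3852 m
person approaches 1.0000·(0.0600+0.3583) = 0.4183 m
margins: 0.2000+0.0400+0.0200 = 0.2600 m
S_min ≈ 0.1290+0.3852+0.4183+0.2600  ⇒  S_min = 28621/24000 m

S_min = 28621/24000 m = 1.1925 m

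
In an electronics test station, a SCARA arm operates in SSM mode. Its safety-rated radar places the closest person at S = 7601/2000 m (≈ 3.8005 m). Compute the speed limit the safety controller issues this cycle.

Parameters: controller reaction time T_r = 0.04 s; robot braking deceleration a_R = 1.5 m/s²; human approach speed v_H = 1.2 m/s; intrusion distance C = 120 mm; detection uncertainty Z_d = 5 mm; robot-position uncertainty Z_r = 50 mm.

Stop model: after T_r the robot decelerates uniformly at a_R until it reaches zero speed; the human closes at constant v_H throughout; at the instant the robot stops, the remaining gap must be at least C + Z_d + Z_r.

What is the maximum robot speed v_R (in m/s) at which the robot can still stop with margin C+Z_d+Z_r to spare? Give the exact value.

v_R_max = 9/4 m/s = 2.2500 m/s

collect terms ⇒ (1/3)·v_R² + (21/25)·v_R + (-1431/400) = 0
  disc = (21/25)² − 4·(1/3)·(-1431/400) = 13689/2500 ; √disc = 117/50
  v_R = (−(21/25) + 117/50) / (2·(1/3)) = 9/4 m/s
check:
stop time T_s = (9/4)/(3/2) = 1.5000 s
robot in T_r: 2.2500·0.0400 = 0.0900 m
robot covers 2.2500·1.5000 − ½·1.5000·1.5000² = 1.6875 m while stopping
person approaches 1.2000·(0.0400+1.5000) = 1.8480 m
C+Z_d+Z_r = 0.1200+0.0050+0.0500 = 0.1750 m
sum ≈ 0.0900+1.6875+1.8480+0.1750 ≈ 3.8005 m = S ✓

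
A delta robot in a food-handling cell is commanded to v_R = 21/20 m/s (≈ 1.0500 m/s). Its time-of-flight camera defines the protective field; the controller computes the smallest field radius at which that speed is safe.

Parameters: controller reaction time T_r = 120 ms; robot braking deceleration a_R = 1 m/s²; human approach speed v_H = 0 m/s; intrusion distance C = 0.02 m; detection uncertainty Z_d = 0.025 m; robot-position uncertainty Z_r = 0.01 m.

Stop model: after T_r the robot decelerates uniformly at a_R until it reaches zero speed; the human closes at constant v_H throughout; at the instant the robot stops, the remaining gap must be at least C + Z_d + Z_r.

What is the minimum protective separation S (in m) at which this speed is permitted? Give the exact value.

stop time T_s = (21/20)/1 = 1.0500 s
robot in T_r: 1.0500·0.1200 = 0.1260 m
robot covers 1.0500·1.0500 − ½·1.0000·1.0500² = 0.5513 m while stopping
person approaches 0.0000·(0.1200+1.0500) = 0.0000 m
residual clearance needed = 0.0200+0.0250+0.0100 = 0.0550 m
S_min ≈ 0.1260+0.5513+0.0000+0.0550  ⇒  S_min = 2929/4000 m

S_min = 2929/4000 m = 0.7322 m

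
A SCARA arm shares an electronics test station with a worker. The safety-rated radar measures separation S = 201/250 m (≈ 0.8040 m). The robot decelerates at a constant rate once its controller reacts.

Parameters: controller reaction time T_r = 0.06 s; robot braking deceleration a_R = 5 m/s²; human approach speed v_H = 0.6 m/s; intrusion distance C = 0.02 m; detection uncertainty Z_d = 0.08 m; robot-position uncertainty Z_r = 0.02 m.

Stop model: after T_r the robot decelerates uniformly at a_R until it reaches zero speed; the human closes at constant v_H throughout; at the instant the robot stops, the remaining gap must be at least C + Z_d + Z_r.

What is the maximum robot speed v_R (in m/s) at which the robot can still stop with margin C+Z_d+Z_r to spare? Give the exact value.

at the boundary: (1/10)·v² + (9/50)·v + (-81/125) = 0
  disc = (9/50)² − 4·(1/10)·(-81/125) = 729/2500 ; √disc = 27/50
  v_R = (−(9/50) + 27/50) / (2·(1/10)) = 9/5 m/s
check:
stop time T_s = (9/5)/5 = 0.3600 s
robot in T_r: 1.8000·0.0600 = 0.1080 m
robot under decel: 1.8000²/(2·5.0000) = 0.3240 m
human over T_r+T_s: 0.6000·(0.0600+0.3600) = 0.2520 m
C+Z_d+Z_r = 0.0200+0.0800+0.0200 = 0.1200 m
sum ≈ 0.1080+0.3240+0.2520+0.1200 ≈ 0.8040 m = S ✓

v_R_max = 9/5 m/s = 1.8000 m/s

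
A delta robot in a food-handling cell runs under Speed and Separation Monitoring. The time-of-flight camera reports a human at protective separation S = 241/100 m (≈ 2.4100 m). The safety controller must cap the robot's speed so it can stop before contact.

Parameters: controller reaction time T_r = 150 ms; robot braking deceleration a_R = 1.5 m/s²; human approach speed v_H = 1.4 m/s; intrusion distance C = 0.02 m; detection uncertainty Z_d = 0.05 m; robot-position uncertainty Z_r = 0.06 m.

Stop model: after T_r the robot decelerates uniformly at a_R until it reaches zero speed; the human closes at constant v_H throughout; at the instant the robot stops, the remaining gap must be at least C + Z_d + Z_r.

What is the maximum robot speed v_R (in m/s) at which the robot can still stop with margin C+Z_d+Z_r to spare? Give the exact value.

at the boundary: (1/3)·v² + (13/12)·v + (-207/100) = 0
  disc = (13/12)² − 4·(1/3)·(-207/100) = 14161/3600 ; √disc = 119/60
  v_R = (−(13/12) + 119/60) / (2·(1/3)) = 27/20 m/s
check:
braking lasts T_s = (27/20)/(3/2) = 0.9000 s
robot covers v_R·T_r = 1.3500·0.1500 = 0.2025 m before braking
robot under decel: 1.3500²/(2·1.5000) = 0.6075 m
human closes 1.4000·1.0500 = 1.4700 m
margins: 0.0200+0.0500+0.0600 = 0.1300 m
sum ≈ 0.2025+0.6075+1.4700+0.1300 ≈ 2.4100 m = S ✓

v_R_max = 27/20 m/s = 1.3500 m/s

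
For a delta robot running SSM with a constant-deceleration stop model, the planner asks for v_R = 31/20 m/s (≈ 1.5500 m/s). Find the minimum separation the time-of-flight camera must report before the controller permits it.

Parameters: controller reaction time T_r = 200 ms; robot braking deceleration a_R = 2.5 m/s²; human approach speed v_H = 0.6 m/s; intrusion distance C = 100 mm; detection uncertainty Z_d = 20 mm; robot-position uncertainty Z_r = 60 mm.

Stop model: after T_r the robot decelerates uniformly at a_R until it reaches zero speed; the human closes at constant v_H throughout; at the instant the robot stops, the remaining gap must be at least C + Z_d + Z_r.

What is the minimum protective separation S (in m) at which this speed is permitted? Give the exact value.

braking lasts T_s = (31/20)/(5/2) = 0.6200 s
robot in T_r: 1.5500·0.2000 = 0.3100 m
robot under decel: 1.5500²/(2·2.5000) = 0.4805 m
person approaches 0.6000·(0.2000+0.6200) = 0.4920 m
residual clearance needed = 0.1000+0.0200+0.0600 = 0.1800 m
S_min ≈ 0.3100+0.4805+0.4920+0.1800  ⇒  S_min = 117/80 m

S_min = 117/80 m = 1.4625 m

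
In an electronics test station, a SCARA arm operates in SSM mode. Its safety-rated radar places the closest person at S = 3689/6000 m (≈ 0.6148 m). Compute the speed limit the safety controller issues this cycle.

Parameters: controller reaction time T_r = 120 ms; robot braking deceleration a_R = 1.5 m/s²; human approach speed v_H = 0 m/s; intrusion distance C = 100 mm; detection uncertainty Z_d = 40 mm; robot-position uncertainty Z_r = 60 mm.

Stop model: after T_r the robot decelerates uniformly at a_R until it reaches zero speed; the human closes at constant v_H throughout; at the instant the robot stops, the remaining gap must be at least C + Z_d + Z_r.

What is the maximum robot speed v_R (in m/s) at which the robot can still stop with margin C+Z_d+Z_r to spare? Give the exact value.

v_R_max = 19/20 m/s = 0.9500 m/s

quadratic (1/3)·v² + (3/25)·v + (-2489/6000) = 0
  disc = (3/25)² − 4·(1/3)·(-2489/6000) = 12769/22500 ; √disc = 113/150
  v_R = (−(3/25) + 113/150) / (2·(1/3)) = 19/20 m/s
check:
braking lasts T_s = (19/20)/(3/2) = 0.6333 s
robot in T_r: 0.9500·0.1200 = 0.1140 m
braking distance = 0.9500²/(2·1.5000) = 0.3008 m
human over T_r+T_s: 0.0000·(0.1200+0.6333) = 0.0000 m
C+Z_d+Z_r = 0.1000+0.0400+0.0600 = 0.2000 m
sum ≈ 0.1140+0.3008+0.0000+0.2000 ≈ 0.6148 m = S ✓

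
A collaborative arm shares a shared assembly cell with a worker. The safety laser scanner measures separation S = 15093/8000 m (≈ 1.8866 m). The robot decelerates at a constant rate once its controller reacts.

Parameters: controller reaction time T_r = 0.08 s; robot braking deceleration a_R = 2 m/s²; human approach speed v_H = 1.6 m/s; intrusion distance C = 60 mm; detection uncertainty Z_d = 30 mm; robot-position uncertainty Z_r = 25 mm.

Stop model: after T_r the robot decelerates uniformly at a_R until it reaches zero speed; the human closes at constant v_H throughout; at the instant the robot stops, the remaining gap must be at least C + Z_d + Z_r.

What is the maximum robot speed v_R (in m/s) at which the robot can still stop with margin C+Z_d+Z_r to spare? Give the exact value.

collect terms ⇒ (1/4)·v_R² + (22/25)·v_R + (-13149/8000) = 0
  disc = (22/25)² − 4·(1/4)·(-13149/8000) = 96721/40000 ; √disc = 311/200
  v_R = (−(22/25) + 311/200) / (2·(1/4)) = 27/20 m/s
check:
T_s = v_R/a_R = (27/20)/2 = 0.6750 s
robot in T_r: 1.3500·0.0800 = 0.1080 m
robot covers 1.3500·0.6750 − ½·2.0000·0.6750² = 0.4556 m while stopping
human closes 1.6000·0.7550 = 1.2080 m
C+Z_d+Z_r = 0.0600+0.0300+0.0250 = 0.1150 m
sum ≈ 0.1080+0.4556+1.2080+0.1150 ≈ 1.8866 m = S ✓

v_R_max = 27/20 m/s = 1.3500 m/s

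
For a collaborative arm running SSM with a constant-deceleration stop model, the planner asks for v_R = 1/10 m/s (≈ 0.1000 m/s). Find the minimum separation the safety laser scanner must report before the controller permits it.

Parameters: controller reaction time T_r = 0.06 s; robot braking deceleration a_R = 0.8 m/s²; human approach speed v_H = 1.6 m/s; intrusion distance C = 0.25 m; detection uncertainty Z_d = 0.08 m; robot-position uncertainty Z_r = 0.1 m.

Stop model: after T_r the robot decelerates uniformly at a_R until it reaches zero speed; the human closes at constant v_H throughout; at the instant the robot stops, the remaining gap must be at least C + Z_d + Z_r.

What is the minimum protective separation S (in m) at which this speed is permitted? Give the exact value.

stop time T_s = (1/10)/(4/5) = 0.1250 s
robot in T_r: 0.1000·0.0600 = 0.0060 m
robot covers 0.1000·0.1250 − ½·0.8000·0.1250² = 0.0063 m while stopping
human over T_r+T_s: 1.6000·(0.0600+0.1250) = 0.2960 m
margins: 0.2500+0.0800+0.1000 = 0.4300 m
S_min ≈ 0.0060+0.0063+0.2960+0.4300  ⇒  S_min = 2953/4000 m

S_min = 2953/4000 m = 0.7382 m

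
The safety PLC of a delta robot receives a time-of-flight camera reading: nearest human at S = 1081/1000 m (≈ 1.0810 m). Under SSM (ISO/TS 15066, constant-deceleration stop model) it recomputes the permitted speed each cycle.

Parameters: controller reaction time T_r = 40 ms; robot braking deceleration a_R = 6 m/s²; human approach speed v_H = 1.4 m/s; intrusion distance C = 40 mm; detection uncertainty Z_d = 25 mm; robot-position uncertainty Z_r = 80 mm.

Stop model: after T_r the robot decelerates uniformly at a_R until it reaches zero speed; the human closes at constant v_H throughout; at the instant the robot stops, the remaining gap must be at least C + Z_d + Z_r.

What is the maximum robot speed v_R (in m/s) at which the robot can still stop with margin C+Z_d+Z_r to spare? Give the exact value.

quadratic (1/12)·v² + (41/150)·v + (-22/25) = 0
  disc = (41/150)² − 4·(1/12)·(-22/25) = 8281/22500 ; √disc = 91/150
  v_R = (−(41/150) + 91/150) / (2·(1/12)) = 2 m/s
check:
stop time T_s = 2/6 = 0.3333 s
robot covers v_R·T_r = 2.0000·0.0400 = 0.0800 m before braking
braking distance = 2.0000²/(2·6.0000) = 0.3333 m
human over T_r+T_s: 1.4000·(0.0400+0.3333) = 0.5227 m
C+Z_d+Z_r = 0.0400+0.0250+0.0800 = 0.1450 m
sum ≈ 0.0800+0.3333+0.5227+0.1450 ≈ 1.0810 m = S ✓

v_R_max = 2 m/s = 2.0000 m/s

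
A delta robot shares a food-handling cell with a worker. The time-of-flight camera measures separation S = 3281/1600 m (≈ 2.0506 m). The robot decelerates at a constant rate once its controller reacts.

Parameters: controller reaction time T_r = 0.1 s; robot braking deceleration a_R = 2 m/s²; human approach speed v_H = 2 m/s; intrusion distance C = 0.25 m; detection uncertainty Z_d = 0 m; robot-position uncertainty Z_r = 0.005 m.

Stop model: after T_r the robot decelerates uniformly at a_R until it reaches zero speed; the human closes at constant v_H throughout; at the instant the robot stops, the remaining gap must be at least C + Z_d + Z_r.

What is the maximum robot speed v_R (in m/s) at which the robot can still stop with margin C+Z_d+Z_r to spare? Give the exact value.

v_R_max = 23/20 m/s = 1.1500 m/s

at the boundary: (1/4)·v² + (11/10)·v + (-2553/1600) = 0
  disc = (11/10)² − 4·(1/4)·(-2553/1600) = 4489/1600 ; √disc = 67/40
  v_R = (−(11/10) + 67/40) / (2·(1/4)) = 23/20 m/s
check:
T_s = v_R/a_R = (23/20)/2 = 0.5750 s
robot in T_r: 1.1500·0.1000 = 0.1150 m
braking distance = 1.1500²/(2·2.0000) = 0.3306 m
human over T_r+T_s: 2.0000·(0.1000+0.5750) = 1.3500 m
residual clearance needed = 0.2500+0.0000+0.0050 = 0.2550 m
sum ≈ 0.1150+0.3306+1.3500+0.2550 ≈ 2.0506 m = S ✓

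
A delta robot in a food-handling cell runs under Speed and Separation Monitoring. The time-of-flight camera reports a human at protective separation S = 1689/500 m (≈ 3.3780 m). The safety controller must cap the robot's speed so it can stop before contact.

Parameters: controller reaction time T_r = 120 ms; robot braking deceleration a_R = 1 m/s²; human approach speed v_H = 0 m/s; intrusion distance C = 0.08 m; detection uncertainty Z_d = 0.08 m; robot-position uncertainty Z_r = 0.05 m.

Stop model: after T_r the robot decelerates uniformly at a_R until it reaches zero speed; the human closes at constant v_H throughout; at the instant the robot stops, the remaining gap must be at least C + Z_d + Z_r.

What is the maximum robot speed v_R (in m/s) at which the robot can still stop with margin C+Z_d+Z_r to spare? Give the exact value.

v_R_max = 12/5 m/s = 2.4000 m/s

at the boundary: (1/2)·v² + (3/25)·v + (-396/125) = 0
  disc = (3/25)² − 4·(1/2)·(-396/125) = 3969/625 ; √disc = 63/25
  v_R = (−(3/25) + 63/25) / (2·(1/2)) = 12/5 m/s
check:
stop time T_s = (12/5)/1 = 2.4000 s
robot in T_r: 2.4000·0.1200 = 0.2880 m
robot covers 2.4000·2.4000 − ½·1.0000·2.4000² = 2.8800 m while stopping
human over T_r+T_s: 0.0000·(0.1200+2.4000) = 0.0000 m
residual clearance needed = 0.0800+0.0800+0.0500 = 0.2100 m
sum ≈ 0.2880+2.8800+0.0000+0.2100 ≈ 3.3780 m = S ✓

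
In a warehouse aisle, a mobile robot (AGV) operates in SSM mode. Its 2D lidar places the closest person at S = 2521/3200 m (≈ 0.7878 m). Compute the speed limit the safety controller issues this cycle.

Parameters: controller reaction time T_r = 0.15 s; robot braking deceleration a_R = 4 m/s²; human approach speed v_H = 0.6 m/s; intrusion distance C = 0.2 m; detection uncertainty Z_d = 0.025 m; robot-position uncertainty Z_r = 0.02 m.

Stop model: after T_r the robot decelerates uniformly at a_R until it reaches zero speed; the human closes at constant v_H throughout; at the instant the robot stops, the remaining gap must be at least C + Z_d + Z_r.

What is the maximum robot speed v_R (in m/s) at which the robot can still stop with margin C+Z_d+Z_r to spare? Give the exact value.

quadratic (1/8)·v² + (3/10)·v + (-1449/3200) = 0
  disc = (3/10)² − 4·(1/8)·(-1449/3200) = 81/256 ; √disc = 9/16
  v_R = (−(3/10) + 9/16) / (2·(1/8)) = 21/20 m/s
check:
T_s = v_R/a_R = (21/20)/4 = 0.2625 s
reaction-phase robot travel = 1.0500·0.1500 = 0.1575 m
robot under decel: 1.0500²/(2·4.0000) = 0.1378 m
human closes 0.6000·0.4125 = 0.2475 m
margins: 0.2000+0.0250+0.0200 = 0.2450 m
sum ≈ 0.1575+0.1378+0.2475+0.2450 ≈ 0.7878 m = S ✓

v_R_max = 21/20 m/s = 1.0500 m/s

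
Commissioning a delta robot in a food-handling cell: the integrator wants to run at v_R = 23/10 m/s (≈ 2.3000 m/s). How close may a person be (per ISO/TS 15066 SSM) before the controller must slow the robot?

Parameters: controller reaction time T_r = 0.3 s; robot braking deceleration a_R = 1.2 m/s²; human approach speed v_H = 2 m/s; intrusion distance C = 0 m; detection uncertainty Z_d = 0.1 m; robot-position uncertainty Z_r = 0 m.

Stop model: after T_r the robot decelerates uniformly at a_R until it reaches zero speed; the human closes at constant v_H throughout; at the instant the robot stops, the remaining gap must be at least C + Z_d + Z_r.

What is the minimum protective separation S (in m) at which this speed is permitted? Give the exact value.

S_min = 2971/400 m = 7.4275 m

T_s = v_R/a_R = (23/10)/(6/5) = 1.9167 s
robot in T_r: 2.3000·0.3000 = 0.6900 m
robot under decel: 2.3000²/(2·1.2000) = 2.2042 m
person approaches 2.0000·(0.3000+1.9167) = 4.4333 m
C+Z_d+Z_r = 0.0000+0.1000+0.0000 = 0.1000 m
S_min ≈ 0.6900+2.2042+4.4333+0.1000  ⇒  S_min = 2971/400 m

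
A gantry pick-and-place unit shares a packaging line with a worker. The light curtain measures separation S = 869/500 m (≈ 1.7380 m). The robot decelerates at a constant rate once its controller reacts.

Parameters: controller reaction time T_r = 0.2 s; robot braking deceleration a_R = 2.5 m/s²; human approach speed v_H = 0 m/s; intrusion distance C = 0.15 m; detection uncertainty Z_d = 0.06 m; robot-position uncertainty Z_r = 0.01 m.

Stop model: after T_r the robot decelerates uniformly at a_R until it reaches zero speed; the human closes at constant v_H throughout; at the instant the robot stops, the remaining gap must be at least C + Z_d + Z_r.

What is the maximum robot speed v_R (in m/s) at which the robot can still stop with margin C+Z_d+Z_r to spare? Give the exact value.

quadratic (1/5)·v² + (1/5)·v + (-759/500) = 0
  disc = (1/5)² − 4·(1/5)·(-759/500) = 784/625 ; √disc = 28/25
  v_R = (−(1/5) + 28/25) / (2·(1/5)) = 23/10 m/s
check:
braking lasts T_s = (23/10)/(5/2) = 0.9200 s
robot covers v_R·T_r = 2.3000·0.2000 = 0.4600 m before braking
robot covers 2.3000·0.9200 − ½·2.5000·0.9200² = 1.0580 m while stopping
person approaches 0.0000·(0.2000+0.9200) = 0.0000 m
margins: 0.1500+0.0600+0.0100 = 0.2200 m
sum ≈ 0.4600+1.0580+0.0000+0.2200 ≈ 1.7380 m = S ✓

v_R_max = 23/10 m/s = 2.3000 m/s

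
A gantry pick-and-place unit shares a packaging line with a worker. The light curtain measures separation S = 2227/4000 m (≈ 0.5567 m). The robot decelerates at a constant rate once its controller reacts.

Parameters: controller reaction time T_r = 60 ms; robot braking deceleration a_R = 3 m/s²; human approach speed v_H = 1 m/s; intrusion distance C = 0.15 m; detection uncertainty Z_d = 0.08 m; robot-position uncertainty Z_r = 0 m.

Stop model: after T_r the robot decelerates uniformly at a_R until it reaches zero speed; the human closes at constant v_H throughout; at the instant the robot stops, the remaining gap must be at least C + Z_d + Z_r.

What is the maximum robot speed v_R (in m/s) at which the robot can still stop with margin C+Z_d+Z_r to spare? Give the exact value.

collect terms ⇒ (1/6)·v_R² + (59/150)·v_R + (-1067/4000) = 0
  disc = (59/150)² − 4·(1/6)·(-1067/4000) = 29929/90000 ; √disc = 173/300
  v_R = (−(59/150) + 173/300) / (2·(1/6)) = 11/20 m/s
check:
braking lasts T_s = (11/20)/3 = 0.1833 s
reaction-phase robot travel = 0.5500·0.0600 = 0.0330 m
robot under decel: 0.5500²/(2·3.0000) = 0.0504 m
human over T_r+T_s: 1.0000·(0.0600+0.1833) = 0.2433 m
margins: 0.1500+0.0800+0.0000 = 0.2300 m
sum ≈ 0.0330+0.0504+0.2433+0.2300 ≈ 0.5567 m = S ✓

v_R_max = 11/20 m/s = 0.5500 m/s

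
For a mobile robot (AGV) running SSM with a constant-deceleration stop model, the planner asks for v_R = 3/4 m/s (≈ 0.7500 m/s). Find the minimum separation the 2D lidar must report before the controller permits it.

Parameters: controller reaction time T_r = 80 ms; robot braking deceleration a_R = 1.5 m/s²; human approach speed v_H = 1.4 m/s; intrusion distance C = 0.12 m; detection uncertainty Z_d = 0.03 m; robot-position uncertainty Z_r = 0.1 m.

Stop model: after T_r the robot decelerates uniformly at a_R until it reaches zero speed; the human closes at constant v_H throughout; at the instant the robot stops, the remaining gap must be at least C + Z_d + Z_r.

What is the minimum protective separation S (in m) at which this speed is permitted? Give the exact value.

S_min = 2619/2000 m = 1.3095 m

stop time T_s = (3/4)/(3/2) = 0.5000 s
robot in T_r: 0.7500·0.0800 = 0.0600 m
robot covers 0.7500·0.5000 − ½·1.5000·0.5000² = 0.1875 m while stopping
human over T_r+T_s: 1.4000·(0.0800+0.5000) = 0.8120 m
residual clearance needed = 0.1200+0.0300+0.1000 = 0.2500 m
S_min ≈ 0.0600+0.1875+0.8120+0.2500  ⇒  S_min = 2619/2000 m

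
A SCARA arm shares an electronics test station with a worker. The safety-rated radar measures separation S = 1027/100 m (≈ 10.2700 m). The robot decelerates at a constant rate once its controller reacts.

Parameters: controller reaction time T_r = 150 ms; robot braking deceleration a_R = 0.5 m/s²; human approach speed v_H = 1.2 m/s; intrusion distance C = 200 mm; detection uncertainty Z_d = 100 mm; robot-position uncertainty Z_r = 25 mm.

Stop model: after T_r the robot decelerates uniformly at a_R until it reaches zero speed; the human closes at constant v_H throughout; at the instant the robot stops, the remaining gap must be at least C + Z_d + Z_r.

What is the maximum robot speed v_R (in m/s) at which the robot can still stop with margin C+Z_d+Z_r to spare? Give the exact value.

v_R_max = 21/10 m/s = 2.1000 m/s

quadratic (1)·v² + (51/20)·v + (-1953/200) = 0
  disc = (51/20)² − 4·(1)·(-1953/200) = 729/16 ; √disc = 27/4
  v_R = (−(51/20) + 27/4) / (2·(1)) = 21/10 m/s
check:
T_s = v_R/a_R = (21/10)/(1/2) = 4.2000 s
reaction-phase robot travel = 2.1000·0.1500 = 0.3150 m
robot under decel: 2.1000²/(2·0.5000) = 4.4100 m
human over T_r+T_s: 1.2000·(0.1500+4.2000) = 5.2200 m
residual clearance needed = 0.2000+0.1000+0.0250 = 0.3250 m
sum ≈ 0.3150+4.4100+5.2200+0.3250 ≈ 10.2700 m = S ✓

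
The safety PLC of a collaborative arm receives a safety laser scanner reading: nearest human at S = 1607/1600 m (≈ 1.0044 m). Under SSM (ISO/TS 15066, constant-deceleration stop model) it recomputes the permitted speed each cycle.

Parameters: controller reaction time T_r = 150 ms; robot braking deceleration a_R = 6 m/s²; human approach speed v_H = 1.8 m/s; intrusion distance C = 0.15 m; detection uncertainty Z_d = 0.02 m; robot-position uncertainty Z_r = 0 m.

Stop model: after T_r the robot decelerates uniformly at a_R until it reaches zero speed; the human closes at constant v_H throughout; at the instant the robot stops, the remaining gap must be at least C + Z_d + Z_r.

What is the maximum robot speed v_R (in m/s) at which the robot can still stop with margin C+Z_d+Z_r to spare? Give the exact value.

v_R_max = 21/20 m/s = 1.0500 m/s

quadratic (1/12)·v² + (9/20)·v + (-903/1600) = 0
  disc = (9/20)² − 4·(1/12)·(-903/1600) = 25/64 ; √disc = 5/8
  v_R = (−(9/20) + 5/8) / (2·(1/12)) = 21/20 m/s
check:
T_s = v_R/a_R = (21/20)/6 = 0.1750 s
reaction-phase robot travel = 1.0500·0.1500 = 0.1575 m
braking distance = 1.0500²/(2·6.0000) = 0.0919 m
person approaches 1.8000·(0.1500+0.1750) = 0.5850 m
margins: 0.1500+0.0200+0.0000 = 0.1700 m
sum ≈ 0.1575+0.0919+0.5850+0.1700 ≈ 1.0044 m = S ✓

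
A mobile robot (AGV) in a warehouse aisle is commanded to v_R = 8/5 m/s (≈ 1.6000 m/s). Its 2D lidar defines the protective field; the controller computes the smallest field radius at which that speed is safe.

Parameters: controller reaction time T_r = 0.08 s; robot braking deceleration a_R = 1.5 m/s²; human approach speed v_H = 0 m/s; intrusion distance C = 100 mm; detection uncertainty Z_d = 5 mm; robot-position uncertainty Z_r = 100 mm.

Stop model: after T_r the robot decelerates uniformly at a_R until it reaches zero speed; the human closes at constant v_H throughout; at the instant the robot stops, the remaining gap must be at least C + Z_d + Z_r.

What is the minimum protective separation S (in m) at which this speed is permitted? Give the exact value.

S_min = 3559/3000 m = 1.1863 m

T_s = v_R/a_R = (8/5)/(3/2) = 1.0667 s
robot covers v_R·T_r = 1.6000·0.0800 = 0.1280 m before braking
braking distance = 1.6000²/(2·1.5000) = 0.8533 m
human over T_r+T_s: 0.0000·(0.0800+1.0667) = 0.0000 m
residual clearance needed = 0.1000+0.0050+0.1000 = 0.2050 m
S_min ≈ 0.1280+0.8533+0.0000+0.2050  ⇒  S_min = 3559/3000 m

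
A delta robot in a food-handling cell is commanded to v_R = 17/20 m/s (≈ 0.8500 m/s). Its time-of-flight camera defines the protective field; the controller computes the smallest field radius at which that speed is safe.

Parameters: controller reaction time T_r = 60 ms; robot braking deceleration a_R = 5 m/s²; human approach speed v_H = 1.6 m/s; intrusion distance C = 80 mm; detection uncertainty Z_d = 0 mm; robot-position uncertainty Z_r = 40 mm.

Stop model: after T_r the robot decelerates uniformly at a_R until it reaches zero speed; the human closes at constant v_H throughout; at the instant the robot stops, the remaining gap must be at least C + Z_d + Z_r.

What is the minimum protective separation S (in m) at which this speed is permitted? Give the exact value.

S_min = 489/800 m = 0.6112 m

braking lasts T_s = (17/20)/5 = 0.1700 s
robot covers v_R·T_r = 0.8500·0.0600 = 0.0510 m before braking
robot under decel: 0.8500²/(2·5.0000) = 0.0722 m
person approaches 1.6000·(0.0600+0.1700) = 0.3680 m
residual clearance needed = 0.0800+0.0000+0.0400 = 0.1200 m
S_min ≈ 0.0510+0.0722+0.3680+0.1200  ⇒  S_min = 489/800 m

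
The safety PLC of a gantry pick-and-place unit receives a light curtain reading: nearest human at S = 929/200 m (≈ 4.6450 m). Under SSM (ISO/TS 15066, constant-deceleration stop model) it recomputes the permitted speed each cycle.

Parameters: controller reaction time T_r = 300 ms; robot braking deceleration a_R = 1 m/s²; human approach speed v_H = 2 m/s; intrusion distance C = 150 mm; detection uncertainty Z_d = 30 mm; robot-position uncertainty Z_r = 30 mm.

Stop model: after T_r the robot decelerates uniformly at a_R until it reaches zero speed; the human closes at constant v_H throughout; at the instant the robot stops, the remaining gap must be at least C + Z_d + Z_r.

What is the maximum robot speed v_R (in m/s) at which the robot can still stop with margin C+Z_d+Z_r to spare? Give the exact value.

v_R_max = 13/10 m/s = 1.3000 m/s

at the boundary: (1/2)·v² + (23/10)·v + (-767/200) = 0
  disc = (23/10)² − 4·(1/2)·(-767/200) = 324/25 ; √disc = 18/5
  v_R = (−(23/10) + 18/5) / (2·(1/2)) = 13/10 m/s
check:
braking lasts T_s = (13/10)/1 = 1.3000 s
robot covers v_R·T_r = 1.3000·0.3000 = 0.3900 m before braking
robot covers 1.3000·1.3000 − ½·1.0000·1.3000² = 0.8450 m while stopping
person approaches 2.0000·(0.3000+1.3000) = 3.2000 m
margins: 0.1500+0.0300+0.0300 = 0.2100 m
sum ≈ 0.3900+0.8450+3.2000+0.2100 ≈ 4.6450 m = S ✓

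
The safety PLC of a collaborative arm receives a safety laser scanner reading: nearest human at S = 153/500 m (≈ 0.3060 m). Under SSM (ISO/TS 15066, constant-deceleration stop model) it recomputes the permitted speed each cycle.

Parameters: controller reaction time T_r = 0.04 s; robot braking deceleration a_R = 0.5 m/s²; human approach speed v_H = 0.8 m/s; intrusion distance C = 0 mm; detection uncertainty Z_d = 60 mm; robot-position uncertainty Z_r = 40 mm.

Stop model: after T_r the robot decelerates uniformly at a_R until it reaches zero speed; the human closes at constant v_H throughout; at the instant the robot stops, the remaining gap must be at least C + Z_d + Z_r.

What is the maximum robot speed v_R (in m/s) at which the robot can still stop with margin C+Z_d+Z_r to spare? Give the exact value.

at the boundary: (1)·v² + (41/25)·v + (-87/500) = 0
  disc = (41/25)² − 4·(1)·(-87/500) = 2116/625 ; √disc = 46/25
  v_R = (−(41/25) + 46/25) / (2·(1)) = 1/10 m/s
check:
braking lasts T_s = (1/10)/(1/2) = 0.2000 s
robot covers v_R·T_r = 0.1000·0.0400 = 0.0040 m before braking
robot covers 0.1000·0.2000 − ½·0.5000·0.2000² = 0.0100 m while stopping
human over T_r+T_s: 0.8000·(0.0400+0.2000) = 0.1920 m
margins: 0.0000+0.0600+0.0400 = 0.1000 m
sum ≈ 0.0040+0.0100+0.1920+0.1000 ≈ 0.3060 m = S ✓

v_R_max = 1/10 m/s = 0.1000 m/s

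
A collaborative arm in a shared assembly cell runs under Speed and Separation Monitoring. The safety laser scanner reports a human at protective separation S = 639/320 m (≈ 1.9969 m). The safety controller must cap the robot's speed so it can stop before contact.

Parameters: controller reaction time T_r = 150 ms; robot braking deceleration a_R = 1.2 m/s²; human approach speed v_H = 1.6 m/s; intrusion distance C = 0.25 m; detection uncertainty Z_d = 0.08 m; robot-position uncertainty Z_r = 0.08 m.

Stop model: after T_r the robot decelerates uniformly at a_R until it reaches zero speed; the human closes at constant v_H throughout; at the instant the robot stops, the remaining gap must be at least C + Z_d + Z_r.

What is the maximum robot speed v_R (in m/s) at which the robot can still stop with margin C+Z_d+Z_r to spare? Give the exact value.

quadratic (5/12)·v² + (89/60)·v + (-431/320) = 0
  disc = (89/60)² − 4·(5/12)·(-431/320) = 64009/14400 ; √disc = 253/120
  v_R = (−(89/60) + 253/120) / (2·(5/12)) = 3/4 m/s
check:
T_s = v_R/a_R = (3/4)/(6/5) = 0.6250 s
robot in T_r: 0.7500·0.1500 = 0.1125 m
robot under decel: 0.7500²/(2·1.2000) = 0.2344 m
human closes 1.6000·0.7750 = 1.2400 m
residual clearance needed = 0.2500+0.0800+0.0800 = 0.4100 m
sum ≈ 0.1125+0.2344+1.2400+0.4100 ≈ 1.9969 m = S ✓

v_R_max = 3/4 m/s = 0.7500 m/s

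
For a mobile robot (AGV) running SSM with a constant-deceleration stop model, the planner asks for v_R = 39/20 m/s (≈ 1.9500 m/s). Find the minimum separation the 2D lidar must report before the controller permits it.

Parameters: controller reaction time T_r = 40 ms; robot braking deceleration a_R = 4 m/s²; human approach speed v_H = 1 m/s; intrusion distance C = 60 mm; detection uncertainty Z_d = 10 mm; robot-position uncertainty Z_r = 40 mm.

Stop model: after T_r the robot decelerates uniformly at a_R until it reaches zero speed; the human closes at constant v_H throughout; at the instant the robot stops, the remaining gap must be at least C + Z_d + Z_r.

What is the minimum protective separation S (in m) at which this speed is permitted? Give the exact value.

T_s = v_R/a_R = (39/20)/4 = 0.4875 s
robot covers v_R·T_r = 1.9500·0.0400 = 0.0780 m before braking
braking distance = 1.9500²/(2·4.0000) = 0.4753 m
person approaches 1.0000·(0.0400+0.4875) = 0.5275 m
C+Z_d+Z_r = 0.0600+0.0100+0.0400 = 0.1100 m
S_min ≈ 0.0780+0.4753+0.5275+0.1100  ⇒  S_min = 19053/16000 m

S_min = 19053/16000 m = 1.1908 m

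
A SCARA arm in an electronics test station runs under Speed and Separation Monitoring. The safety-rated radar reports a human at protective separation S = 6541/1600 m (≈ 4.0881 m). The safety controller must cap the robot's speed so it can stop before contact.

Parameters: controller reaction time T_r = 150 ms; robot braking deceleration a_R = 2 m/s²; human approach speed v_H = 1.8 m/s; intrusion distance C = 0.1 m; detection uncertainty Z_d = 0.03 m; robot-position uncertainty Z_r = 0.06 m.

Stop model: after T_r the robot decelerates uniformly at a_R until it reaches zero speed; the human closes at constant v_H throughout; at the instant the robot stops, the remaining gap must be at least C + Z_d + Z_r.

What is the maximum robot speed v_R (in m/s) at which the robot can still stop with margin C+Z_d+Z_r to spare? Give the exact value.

quadratic (1/4)·v² + (21/20)·v + (-1161/320) = 0
  disc = (21/20)² − 4·(1/4)·(-1161/320) = 7569/1600 ; √disc = 87/40
  v_R = (−(21/20) + 87/40) / (2·(1/4)) = 9/4 m/s
check:
braking lasts T_s = (9/4)/2 = 1.1250 s
reaction-phase robot travel = 2.2500·0.1500 = 0.3375 m
braking distance = 2.2500²/(2·2.0000) = 1.2656 m
person approaches 1.8000·(0.1500+1.1250) = 2.2950 m
residual clearance needed = 0.1000+0.0300+0.0600 = 0.1900 m
sum ≈ 0.3375+1.2656+2.2950+0.1900 ≈ 4.0881 m = S ✓

v_R_max = 9/4 m/s = 2.2500 m/s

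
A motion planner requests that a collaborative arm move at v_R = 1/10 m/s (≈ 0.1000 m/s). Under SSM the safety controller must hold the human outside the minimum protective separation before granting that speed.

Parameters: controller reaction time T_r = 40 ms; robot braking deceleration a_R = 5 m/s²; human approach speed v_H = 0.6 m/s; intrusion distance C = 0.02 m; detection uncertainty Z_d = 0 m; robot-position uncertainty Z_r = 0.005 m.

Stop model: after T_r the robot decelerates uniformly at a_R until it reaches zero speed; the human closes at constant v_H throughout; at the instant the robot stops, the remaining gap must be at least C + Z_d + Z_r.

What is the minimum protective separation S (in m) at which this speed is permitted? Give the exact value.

braking lasts T_s = (1/10)/5 = 0.0200 s
robot in T_r: 0.1000·0.0400 = 0.0040 m
robot covers 0.1000·0.0200 − ½·5.0000·0.0200² = 0.0010 m while stopping
human over T_r+T_s: 0.6000·(0.0400+0.0200) = 0.0360 m
margins: 0.0200+0.0000+0.0050 = 0.0250 m
S_min ≈ 0.0040+0.0010+0.0360+0.0250  ⇒  S_min = 33/500 m

S_min = 33/500 m = 0.0660 m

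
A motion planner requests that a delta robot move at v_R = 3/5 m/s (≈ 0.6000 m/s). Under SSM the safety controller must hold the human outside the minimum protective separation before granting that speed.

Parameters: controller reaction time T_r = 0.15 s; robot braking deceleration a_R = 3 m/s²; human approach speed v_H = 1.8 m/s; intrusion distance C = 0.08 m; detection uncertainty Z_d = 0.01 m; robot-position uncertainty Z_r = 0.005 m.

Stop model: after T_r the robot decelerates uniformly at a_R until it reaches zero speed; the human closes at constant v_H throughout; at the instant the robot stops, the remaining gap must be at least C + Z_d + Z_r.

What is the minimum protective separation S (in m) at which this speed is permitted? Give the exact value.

S_min = 7/8 m = 0.8750 m

T_s = v_R/a_R = (3/5)/3 = 0.2000 s
robot covers v_R·T_r = 0.6000·0.1500 = 0.0900 m before braking
braking distance = 0.6000²/(2·3.0000) = 0.0600 m
human over T_r+T_s: 1.8000·(0.1500+0.2000) = 0.6300 m
C+Z_d+Z_r = 0.0800+0.0100+0.0050 = 0.0950 m
S_min ≈ 0.0900+0.0600+0.6300+0.0950  ⇒  S_min = 7/8 m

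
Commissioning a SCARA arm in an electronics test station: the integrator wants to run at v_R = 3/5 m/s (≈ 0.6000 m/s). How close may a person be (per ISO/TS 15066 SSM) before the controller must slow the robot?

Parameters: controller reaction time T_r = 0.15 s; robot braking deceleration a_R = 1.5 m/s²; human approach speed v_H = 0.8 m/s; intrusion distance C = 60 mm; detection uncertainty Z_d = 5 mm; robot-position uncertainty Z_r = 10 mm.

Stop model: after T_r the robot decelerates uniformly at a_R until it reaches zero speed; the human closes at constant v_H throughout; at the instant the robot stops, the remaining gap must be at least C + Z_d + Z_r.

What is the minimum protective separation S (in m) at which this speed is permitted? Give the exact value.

stop time T_s = (3/5)/(3/2) = 0.4000 s
robot covers v_R·T_r = 0.6000·0.1500 = 0.0900 m before braking
robot covers 0.6000·0.4000 − ½·1.5000·0.4000² = 0.1200 m while stopping
human closes 0.8000·0.5500 = 0.4400 m
residual clearance needed = 0.0600+0.0050+0.0100 = 0.0750 m
S_min ≈ 0.0900+0.1200+0.4400+0.0750  ⇒  S_min = 29/40 m

S_min = 29/40 m = 0.7250 m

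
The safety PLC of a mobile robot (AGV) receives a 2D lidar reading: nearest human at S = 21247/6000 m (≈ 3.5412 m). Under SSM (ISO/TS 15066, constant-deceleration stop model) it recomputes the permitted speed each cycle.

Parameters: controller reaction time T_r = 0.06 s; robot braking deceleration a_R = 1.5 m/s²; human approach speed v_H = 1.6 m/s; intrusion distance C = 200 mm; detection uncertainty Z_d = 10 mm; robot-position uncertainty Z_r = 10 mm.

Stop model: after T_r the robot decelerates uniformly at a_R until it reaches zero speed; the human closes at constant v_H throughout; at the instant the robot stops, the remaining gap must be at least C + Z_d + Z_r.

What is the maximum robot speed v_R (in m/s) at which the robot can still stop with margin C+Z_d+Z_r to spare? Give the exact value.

v_R_max = 37/20 m/s = 1.8500 m/s

collect terms ⇒ (1/3)·v_R² + (169/150)·v_R + (-19351/6000) = 0
  disc = (169/150)² − 4·(1/3)·(-19351/6000) = 3481/625 ; √disc = 59/25
  v_R = (−(169/150) + 59/25) / (2·(1/3)) = 37/20 m/s
check:
T_s = v_R/a_R = (37/20)/(3/2) = 1.2333 s
reaction-phase robot travel = 1.8500·0.0600 = 0.1110 m
robot covers 1.8500·1.2333 − ½·1.5000·1.2333² = 1.1408 m while stopping
person approaches 1.6000·(0.0600+1.2333) = 2.0693 m
residual clearance needed = 0.2000+0.0100+0.0100 = 0.2200 m
sum ≈ 0.1110+1.1408+2.0693+0.2200 ≈ 3.5412 m = S ✓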